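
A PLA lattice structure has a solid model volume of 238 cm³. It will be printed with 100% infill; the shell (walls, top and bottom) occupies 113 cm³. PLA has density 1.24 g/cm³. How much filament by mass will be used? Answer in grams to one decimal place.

295.1 g

Infill region = 238 − 113 = 125 cm³.
Infill volume: 1.00 × 125 → 125 cm³.
Total extruded = 113 + 125, so 238 cm³.
Mass = 238 × 1.24, so 295.12 g.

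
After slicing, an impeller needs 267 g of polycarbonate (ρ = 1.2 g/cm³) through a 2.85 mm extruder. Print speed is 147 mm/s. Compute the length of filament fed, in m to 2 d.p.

34.88 m

Volume = 267 g / 1.2 g·cm⁻³ = 222.5 cm³ = 222500 mm³.
Filament cross-section = π × (2.85/2)² = 6.3794 mm².
L = V/A = 222500/6.3794 = 34877.89 mm → 34.88 m.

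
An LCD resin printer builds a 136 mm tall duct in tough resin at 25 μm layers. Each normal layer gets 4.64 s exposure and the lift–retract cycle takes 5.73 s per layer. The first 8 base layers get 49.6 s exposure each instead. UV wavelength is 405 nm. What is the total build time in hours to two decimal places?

Layer count = ceil(136 / 0.025) = 5440.
Burn-in layers = 8 × (49.6 + 5.73) = 442.64 s.
Remaining layers: 5432 × (4.64 + 5.73) → 56329.84 s.
Total = 442.64 + 56329.84 = 56772.48 s = 15.77 hours.

15.77 hours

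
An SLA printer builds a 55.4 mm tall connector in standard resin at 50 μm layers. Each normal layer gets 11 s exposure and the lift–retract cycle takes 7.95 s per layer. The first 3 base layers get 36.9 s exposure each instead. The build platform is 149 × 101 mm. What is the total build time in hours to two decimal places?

5.85 hours

Layer count = ceil(55.4 / 0.05) = 1108.
Burn-in layers = 3 × (36.9 + 7.95) = 134.55 s.
Regular layers: 1105 × (11 + 7.95) → 20939.75 s.
Sum: 134.55 + 20939.75 = 21074.3 s → 5.85 hours.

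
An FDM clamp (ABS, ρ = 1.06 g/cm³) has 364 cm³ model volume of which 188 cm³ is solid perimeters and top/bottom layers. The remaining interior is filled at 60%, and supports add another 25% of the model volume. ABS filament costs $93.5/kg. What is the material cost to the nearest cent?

Interior volume = 364 − 188, so 176 cm³.
Infill volume = 0.60 × 176, so 105.6 cm³.
Support = 0.25 × 364, so 91 cm³.
Total printed volume = 188 + 105.6 + 91, so 384.6 cm³.
Mass: 384.6 × 1.06 → 407.676 g.
Cost = 407.676 g / 1000 × $93.5/kg = $38.12.

$38.12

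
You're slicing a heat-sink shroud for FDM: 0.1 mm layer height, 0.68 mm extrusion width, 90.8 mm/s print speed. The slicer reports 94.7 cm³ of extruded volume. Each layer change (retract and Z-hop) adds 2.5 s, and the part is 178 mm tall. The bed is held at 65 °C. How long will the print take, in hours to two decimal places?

Bead cross-section = 0.1 × 0.68 = 0.068 mm².
Toolpath length = 94.7 cm³ / 0.068 mm² = 94700 / 0.068 = 1392647.1 mm.
Extrusion time = 1392647.1 / 90.8, so 15337.5 s.
Layers = ⌈178/0.1⌉ = 1780.
Non-print overhead = 1780 × 2.5, so 4450 s.
Altogether 15337.5 + 4450 = 19787.5 s, i.e. 5.50 hours.

5.50 hours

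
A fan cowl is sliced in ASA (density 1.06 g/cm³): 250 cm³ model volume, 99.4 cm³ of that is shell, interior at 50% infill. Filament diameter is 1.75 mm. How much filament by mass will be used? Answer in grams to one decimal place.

185.2 g

Interior volume: 250 − 99.4 → 150.6 cm³.
Infill volume = 0.50 × 150.6 = 75.3 cm³.
Total printed volume: 99.4 + 75.3 → 174.7 cm³.
Mass: 174.7 × 1.06 → 185.182 g.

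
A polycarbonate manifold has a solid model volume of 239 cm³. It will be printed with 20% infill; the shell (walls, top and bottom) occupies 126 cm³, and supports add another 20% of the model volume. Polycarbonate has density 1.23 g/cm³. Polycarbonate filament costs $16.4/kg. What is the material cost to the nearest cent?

$3.96

Volume inside the shell = 239 − 126 = 113 cm³.
Deposited infill = 0.20 × 113 = 22.6 cm³.
Support = 0.20 × 239, so 47.8 cm³.
Deposited volume = 126 + 22.6 + 47.8 = 196.4 cm³.
Mass = 196.4 × 1.23 = 241.572 g.
Cost = 241.572 g / 1000 × $16.4/kg = $3.96.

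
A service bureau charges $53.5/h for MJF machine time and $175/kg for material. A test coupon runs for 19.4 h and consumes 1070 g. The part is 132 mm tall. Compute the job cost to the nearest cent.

$1225.15

Machine cost: 53.5 × 19.4 → $1037.90.
Material charge = 175 × 1070/1000 = $187.25.
Total = 1037.90 + 187.25 = $1225.15.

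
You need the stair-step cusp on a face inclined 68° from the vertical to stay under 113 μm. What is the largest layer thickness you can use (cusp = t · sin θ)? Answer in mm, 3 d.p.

Layer height = cusp / sin(68°) = 0.113 / 0.9272 = 0.122 mm.

0.122 mm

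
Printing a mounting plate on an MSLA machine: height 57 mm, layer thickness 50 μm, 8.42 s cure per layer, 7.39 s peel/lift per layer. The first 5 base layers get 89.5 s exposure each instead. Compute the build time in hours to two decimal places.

Layer count = ceil(57 / 0.05) = 1140.
Bottom layers = 5 × (89.5 + 7.39), so 484.45 s.
Normal layers = 1135 × (8.42 + 7.39), so 17944.35 s.
Sum: 484.45 + 17944.35 = 18428.8 s → 5.12 hours.

5.12 hours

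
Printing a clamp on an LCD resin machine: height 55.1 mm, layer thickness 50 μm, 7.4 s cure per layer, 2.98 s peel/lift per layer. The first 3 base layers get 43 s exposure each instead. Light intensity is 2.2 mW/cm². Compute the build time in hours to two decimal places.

Number of layers: 55.1 / 0.05 → 1102 (rounded up).
Burn-in layers = 3 × (43 + 2.98), so 137.94 s.
Normal layers = 1099 × (7.4 + 2.98) = 11407.62 s.
Sum: 137.94 + 11407.62 = 11545.56 s → 3.21 hours.

3.21 hours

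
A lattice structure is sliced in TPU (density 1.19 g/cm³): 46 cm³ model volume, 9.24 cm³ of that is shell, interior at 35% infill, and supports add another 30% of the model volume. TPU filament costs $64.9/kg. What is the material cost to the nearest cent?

$2.77

Infill region = 46 − 9.24 = 36.76 cm³.
Deposited infill = 0.35 × 36.76 = 12.866 cm³.
Support: 0.30 × 46 → 13.8 cm³.
Deposited volume = 9.24 + 12.866 + 13.8 = 35.906 cm³.
Mass = 35.906 × 1.19 = 42.72814 g.
At $64.9/kg: 42.72814/1000 × 64.9 = $2.77.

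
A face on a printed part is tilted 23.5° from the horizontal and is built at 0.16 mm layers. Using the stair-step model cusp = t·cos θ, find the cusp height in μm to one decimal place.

146.7 μm

cos(23.5°) = 0.9171, so cusp = 0.16 × 0.9171 = 0.146736 mm → 146.7 μm.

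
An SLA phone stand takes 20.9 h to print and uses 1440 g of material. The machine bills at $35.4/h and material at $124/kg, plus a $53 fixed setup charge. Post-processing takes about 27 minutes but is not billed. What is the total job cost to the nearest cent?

$971.42

Machine cost = 35.4 × 20.9, so $739.86.
Material cost: 124 × 1440/1000 → $178.56.
Total = 739.86 + 178.56 + 53 = $971.42.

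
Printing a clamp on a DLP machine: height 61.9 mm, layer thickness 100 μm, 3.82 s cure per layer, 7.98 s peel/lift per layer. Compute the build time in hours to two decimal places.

Layers = ⌈61.9/0.1⌉ = 619.
Per-layer time = 3.82 + 7.98, so 11.8 s.
Build time: 619 × 11.8 s = 7304.2 s, i.e. 2.03 hours.

2.03 hours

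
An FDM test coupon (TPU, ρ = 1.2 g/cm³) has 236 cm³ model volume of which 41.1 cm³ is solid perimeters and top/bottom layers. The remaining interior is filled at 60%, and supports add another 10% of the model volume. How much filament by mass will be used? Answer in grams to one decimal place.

Infill region = 236 − 41.1 = 194.9 cm³.
Infill deposited = 0.60 × 194.9, so 116.94 cm³.
Support = 0.10 × 236, so 23.6 cm³.
Total extruded = 41.1 + 116.94 + 23.6, so 181.64 cm³.
Mass = 181.64 × 1.2 = 217.968 g.

218.0 g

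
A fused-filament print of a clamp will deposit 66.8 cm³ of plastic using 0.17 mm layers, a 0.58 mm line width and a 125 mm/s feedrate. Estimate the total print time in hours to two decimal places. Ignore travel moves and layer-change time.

Extrusion cross-section = 0.17 × 0.58 = 0.0986 mm².
Path length: 66800 mm³ / 0.0986 mm² → 677484.8 mm.
Time extruding = 677484.8 / 125, so 5419.9 s.
5419.9 s = 1.51 hours.

1.51 hours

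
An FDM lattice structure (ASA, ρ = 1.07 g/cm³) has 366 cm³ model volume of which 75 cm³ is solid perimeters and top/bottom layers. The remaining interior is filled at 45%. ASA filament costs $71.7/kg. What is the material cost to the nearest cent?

$15.80

Infill region = 366 − 75, so 291 cm³.
Infill volume = 0.45 × 291, so 130.95 cm³.
Total printed volume = 75 + 130.95, so 205.95 cm³.
Mass = 205.95 × 1.07 = 220.3665 g.
At $71.7/kg: 220.3665/1000 × 71.7 = $15.80.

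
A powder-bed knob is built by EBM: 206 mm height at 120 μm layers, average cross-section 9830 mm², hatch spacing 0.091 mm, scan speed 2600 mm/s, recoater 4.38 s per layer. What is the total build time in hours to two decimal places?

21.90 hours

Layers = ⌈206/0.12⌉ = 1717.
Hatch length per layer = 9830 / 0.091 = 108022 mm.
Scan time per layer: 108022 / 2600 → 41.5469 s.
Layer cycle = 41.5469 + 4.38, so 45.9269 s.
Total: 1717 × 45.9269 s = 78856.4873 s → 21.90 hours.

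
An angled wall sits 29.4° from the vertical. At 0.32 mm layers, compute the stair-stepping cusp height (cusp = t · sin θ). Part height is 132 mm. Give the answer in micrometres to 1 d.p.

sin(29.4°) = 0.4909, so cusp = 0.32 × 0.4909 = 0.157088 mm → 157.1 μm.

157.1 μm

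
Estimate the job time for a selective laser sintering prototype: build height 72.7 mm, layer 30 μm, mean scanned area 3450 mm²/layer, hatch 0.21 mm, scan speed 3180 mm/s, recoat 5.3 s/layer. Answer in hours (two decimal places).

Number of layers: 72.7 / 0.03 → 2424 (rounded up).
Per-layer scan distance: 3450 / 0.21 → 16428.6 mm.
Per-layer scan time: 16428.6 / 3180 → 5.1662 s.
Layer cycle: 5.1662 + 5.3 → 10.4662 s.
2424 layers × 10.4662 s/layer = 25370.0688 s, i.e. 7.05 hours.

7.05 hours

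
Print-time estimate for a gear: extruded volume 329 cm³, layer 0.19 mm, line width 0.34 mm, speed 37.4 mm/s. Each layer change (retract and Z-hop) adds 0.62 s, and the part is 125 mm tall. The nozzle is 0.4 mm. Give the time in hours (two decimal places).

37.94 hours

Line area: 0.19 × 0.34 → 0.0646 mm².
Path length: 329000 mm³ / 0.0646 mm² → 5092879.3 mm.
Print-move time = 5092879.3 / 37.4, so 136173.2 s.
Layer count = ceil(125 / 0.19) = 658.
Z-hop total = 658 × 0.62 = 407.96 s.
Altogether 136173.2 + 407.96 = 136581.16 s, i.e. 37.94 hours.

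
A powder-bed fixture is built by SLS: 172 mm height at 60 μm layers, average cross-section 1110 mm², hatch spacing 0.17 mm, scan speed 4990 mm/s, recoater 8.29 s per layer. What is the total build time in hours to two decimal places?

Layer count = ceil(172 / 0.06) = 2867.
Per-layer scan distance = 1110 / 0.17 = 6529.4 mm.
Scan time per layer: 6529.4 / 4990 → 1.3085 s.
Layer cycle = 1.3085 + 8.29 = 9.5985 s.
2867 layers × 9.5985 s/layer = 27518.8995 s, i.e. 7.64 hours.

7.64 hours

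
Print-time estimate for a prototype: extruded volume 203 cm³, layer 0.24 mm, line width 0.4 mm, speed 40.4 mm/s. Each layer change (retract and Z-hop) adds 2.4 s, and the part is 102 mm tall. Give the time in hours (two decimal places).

Bead cross-section: 0.24 × 0.4 → 0.096 mm².
Toolpath length = 203 cm³ / 0.096 mm² = 203000 / 0.096 = 2114583.3 mm.
Time extruding = 2114583.3 / 40.4 = 52341.2 s.
Layers = ⌈102/0.24⌉ = 425.
Layer-change overhead = 425 × 2.4, so 1020 s.
Altogether 52341.2 + 1020 = 53361.2 s, i.e. 14.82 hours.

14.82 hours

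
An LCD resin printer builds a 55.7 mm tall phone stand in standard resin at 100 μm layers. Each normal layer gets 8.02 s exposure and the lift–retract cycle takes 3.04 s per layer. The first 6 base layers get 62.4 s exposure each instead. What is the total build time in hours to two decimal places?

1.80 hours

Layers = ⌈55.7/0.1⌉ = 557.
Burn-in layers: 6 × (62.4 + 3.04) → 392.64 s.
Normal layers: 551 × (8.02 + 3.04) → 6094.06 s.
Total = 392.64 + 6094.06 = 6486.7 s = 1.80 hours.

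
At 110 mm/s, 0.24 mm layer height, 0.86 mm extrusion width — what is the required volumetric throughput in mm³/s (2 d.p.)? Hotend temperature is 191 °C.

Extrusion cross-section = 0.24 × 0.86, so 0.2064 mm².
Volumetric flow = 110 × 0.2064 = 22.70 mm³/s.

22.70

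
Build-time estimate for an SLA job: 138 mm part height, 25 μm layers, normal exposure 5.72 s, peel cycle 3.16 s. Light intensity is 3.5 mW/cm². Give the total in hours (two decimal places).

13.62 hours

Layer count = ceil(138 / 0.025) = 5520.
Per-layer time = 5.72 + 3.16, so 8.88 s.
Build time: 5520 × 8.88 s = 49017.6 s, i.e. 13.62 hours.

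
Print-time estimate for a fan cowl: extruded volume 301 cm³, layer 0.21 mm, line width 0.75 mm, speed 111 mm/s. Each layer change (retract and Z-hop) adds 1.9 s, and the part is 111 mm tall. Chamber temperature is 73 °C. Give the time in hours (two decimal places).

5.06 hours

Extrusion cross-section: 0.21 × 0.75 → 0.1575 mm².
Toolpath length = 301 cm³ / 0.1575 mm² = 301000 / 0.1575 = 1911111.1 mm.
Time extruding = 1911111.1 / 111, so 17217.2 s.
Number of layers: 111 / 0.21 → 529 (rounded up).
Non-print overhead = 529 × 1.9, so 1005.1 s.
Total = 17217.2 + 1005.1 = 18222.3 s = 5.06 hours.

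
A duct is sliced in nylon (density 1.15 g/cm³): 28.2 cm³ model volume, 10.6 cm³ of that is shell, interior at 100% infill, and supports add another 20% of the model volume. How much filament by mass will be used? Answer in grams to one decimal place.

Volume inside the shell: 28.2 − 10.6 → 17.6 cm³.
Infill volume: 1.00 × 17.6 → 17.6 cm³.
Support = 0.20 × 28.2, so 5.64 cm³.
Total printed volume = 10.6 + 17.6 + 5.64 = 33.84 cm³.
Mass = 33.84 × 1.15 = 38.916 g.

38.9 g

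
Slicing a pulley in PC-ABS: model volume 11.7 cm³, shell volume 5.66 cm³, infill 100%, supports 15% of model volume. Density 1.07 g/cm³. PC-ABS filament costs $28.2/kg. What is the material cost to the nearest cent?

Volume inside the shell = 11.7 − 5.66 = 6.04 cm³.
Infill volume = 1.00 × 6.04 = 6.04 cm³.
Support: 0.15 × 11.7 → 1.755 cm³.
Deposited volume = 5.66 + 6.04 + 1.755, so 13.455 cm³.
Mass: 13.455 × 1.07 → 14.39685 g.
Cost = 14.39685 g / 1000 × $28.2/kg = $0.41.

$0.41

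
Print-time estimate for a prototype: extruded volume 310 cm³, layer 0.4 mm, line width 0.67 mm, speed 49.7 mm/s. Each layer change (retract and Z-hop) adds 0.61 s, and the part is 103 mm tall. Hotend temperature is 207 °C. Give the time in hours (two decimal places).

6.51 hours

Extrusion cross-section = 0.4 × 0.67 = 0.268 mm².
Total extruded path = 310000/0.268 = 1156716.4 mm.
Print-move time = 1156716.4 / 49.7, so 23274 s.
Layer count = ceil(103 / 0.4) = 258.
Z-hop total = 258 × 0.61 = 157.38 s.
Altogether 23274 + 157.38 = 23431.38 s, i.e. 6.51 hours.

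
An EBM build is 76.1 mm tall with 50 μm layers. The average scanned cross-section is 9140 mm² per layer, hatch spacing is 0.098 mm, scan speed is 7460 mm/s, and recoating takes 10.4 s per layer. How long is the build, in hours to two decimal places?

Layer count = ceil(76.1 / 0.05) = 1522.
Scan path per layer: 9140 / 0.098 → 93265.3 mm.
Beam time per layer = 93265.3 / 7460 = 12.5021 s.
Per-layer time = 12.5021 + 10.4, so 22.9021 s.
1522 layers × 22.9021 s/layer = 34856.9962 s, i.e. 9.68 hours.

9.68 hours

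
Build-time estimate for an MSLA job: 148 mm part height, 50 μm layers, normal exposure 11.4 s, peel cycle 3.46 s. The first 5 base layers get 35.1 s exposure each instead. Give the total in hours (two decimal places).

Number of layers: 148 / 0.05 → 2960 (rounded up).
Burn-in layers = 5 × (35.1 + 3.46) = 192.8 s.
Normal layers = 2955 × (11.4 + 3.46), so 43911.3 s.
Sum: 192.8 + 43911.3 = 44104.1 s → 12.25 hours.

12.25 hours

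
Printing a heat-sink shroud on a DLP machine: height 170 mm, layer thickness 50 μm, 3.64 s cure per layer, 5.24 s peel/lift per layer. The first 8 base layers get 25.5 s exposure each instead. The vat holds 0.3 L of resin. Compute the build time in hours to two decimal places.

Layers = ⌈170/0.05⌉ = 3400.
Bottom layers: 8 × (25.5 + 5.24) → 245.92 s.
Remaining layers = 3392 × (3.64 + 5.24), so 30120.96 s.
Sum: 245.92 + 30120.96 = 30366.88 s → 8.44 hours.

8.44 hours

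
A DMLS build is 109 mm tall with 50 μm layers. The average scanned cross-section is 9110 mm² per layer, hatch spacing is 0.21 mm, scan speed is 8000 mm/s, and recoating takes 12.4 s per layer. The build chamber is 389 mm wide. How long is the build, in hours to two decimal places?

10.79 hours

Layers = ⌈109/0.05⌉ = 2180.
Per-layer scan distance = 9110 / 0.21, so 43381 mm.
Laser time per layer = 43381 / 8000 = 5.4226 s.
Per-layer time = 5.4226 + 12.4, so 17.8226 s.
Build time = 2180 × 17.8226 = 38853.268 s = 10.79 hours.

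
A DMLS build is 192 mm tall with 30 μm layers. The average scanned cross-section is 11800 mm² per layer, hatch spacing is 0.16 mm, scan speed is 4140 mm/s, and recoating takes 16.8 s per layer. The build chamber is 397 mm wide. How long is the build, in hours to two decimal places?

61.54 hours

Number of layers: 192 / 0.03 → 6400 (rounded up).
Scan path per layer: 11800 / 0.16 → 73750 mm.
Scan time per layer = 73750 / 4140, so 17.814 s.
Layer cycle: 17.814 + 16.8 → 34.614 s.
Build time = 6400 × 34.614 = 221529.6 s = 61.54 hours.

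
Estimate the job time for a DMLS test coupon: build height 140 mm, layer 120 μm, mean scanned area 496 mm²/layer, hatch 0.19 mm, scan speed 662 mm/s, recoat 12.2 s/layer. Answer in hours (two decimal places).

5.23 hours

Layer count = ceil(140 / 0.12) = 1167.
Scan path per layer = 496 / 0.19 = 2610.5 mm.
Per-layer scan time: 2610.5 / 662 → 3.9434 s.
Per-layer time: 3.9434 + 12.2 → 16.1434 s.
1167 layers × 16.1434 s/layer = 18839.3478 s, i.e. 5.23 hours.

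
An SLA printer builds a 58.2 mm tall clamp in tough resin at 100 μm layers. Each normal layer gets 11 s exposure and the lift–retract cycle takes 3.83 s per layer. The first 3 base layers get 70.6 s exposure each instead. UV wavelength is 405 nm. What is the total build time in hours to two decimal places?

Layers = ⌈58.2/0.1⌉ = 582.
Bottom layers = 3 × (70.6 + 3.83), so 223.29 s.
Normal layers: 579 × (11 + 3.83) → 8586.57 s.
Total = 223.29 + 8586.57 = 8809.86 s = 2.45 hours.

2.45 hours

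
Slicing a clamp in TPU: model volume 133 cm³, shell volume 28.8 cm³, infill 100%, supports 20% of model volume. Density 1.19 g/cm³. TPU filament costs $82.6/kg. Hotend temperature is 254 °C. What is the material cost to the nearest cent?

$15.69

Infill region = 133 − 28.8 = 104.2 cm³.
Infill deposited: 1.00 × 104.2 → 104.2 cm³.
Support = 0.20 × 133 = 26.6 cm³.
Total extruded: 28.8 + 104.2 + 26.6 → 159.6 cm³.
Mass = 159.6 × 1.19 = 189.924 g.
Cost = 189.924 g / 1000 × $82.6/kg = $15.69.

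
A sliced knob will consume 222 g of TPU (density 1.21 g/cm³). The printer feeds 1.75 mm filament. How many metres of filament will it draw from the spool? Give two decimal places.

Volume = 222 g / 1.21 g·cm⁻³ = 183.4711 cm³ = 183471.1 mm³.
Cross-section of 1.75 mm filament: π·(1.75/2)² = 2.4053 mm².
Length = 183471.1 / 2.4053 = 76277.84 mm = 76.28 m.

76.28 m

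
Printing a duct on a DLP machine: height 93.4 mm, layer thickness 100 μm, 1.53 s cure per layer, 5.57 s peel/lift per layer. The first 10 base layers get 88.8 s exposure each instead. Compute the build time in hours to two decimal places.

2.08 hours

Layers = ⌈93.4/0.1⌉ = 934.
Bottom layers: 10 × (88.8 + 5.57) → 943.7 s.
Regular layers: 924 × (1.53 + 5.57) → 6560.4 s.
Total = 943.7 + 6560.4 = 7504.1 s = 2.08 hours.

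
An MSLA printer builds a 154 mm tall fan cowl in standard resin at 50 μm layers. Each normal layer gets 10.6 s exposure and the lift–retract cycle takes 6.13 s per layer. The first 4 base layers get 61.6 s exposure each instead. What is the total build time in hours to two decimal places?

14.37 hours

Layers = ⌈154/0.05⌉ = 3080.
Burn-in layers: 4 × (61.6 + 6.13) → 270.92 s.
Regular layers: 3076 × (10.6 + 6.13) → 51461.48 s.
Total = 270.92 + 51461.48 = 51732.4 s = 14.37 hours.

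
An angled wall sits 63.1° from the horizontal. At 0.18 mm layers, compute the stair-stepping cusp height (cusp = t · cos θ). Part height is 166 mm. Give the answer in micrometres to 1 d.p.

81.4 μm

cos(63.1°) = 0.4524, so cusp = 0.18 × 0.4524 = 0.081432 mm → 81.4 μm.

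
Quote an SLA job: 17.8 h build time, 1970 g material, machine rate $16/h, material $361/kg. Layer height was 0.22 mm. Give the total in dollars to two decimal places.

Machine cost = 16 × 17.8, so $284.80.
Feedstock cost = 361 × 1970/1000 = $711.17.
Job cost: 284.80 + 711.17 = $995.97.

$995.97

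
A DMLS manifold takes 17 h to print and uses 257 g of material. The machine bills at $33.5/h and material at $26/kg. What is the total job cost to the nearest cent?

Time charge = 33.5 × 17, so $569.50.
Material cost: 26 × 257/1000 → $6.682.
Job cost: 569.50 + 6.682 = 576.182 ≈ $576.18.

$576.18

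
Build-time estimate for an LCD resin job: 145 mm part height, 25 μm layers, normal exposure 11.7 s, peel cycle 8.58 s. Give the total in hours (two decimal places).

32.67 hours

Layers = ⌈145/0.025⌉ = 5800.
Cycle time = 11.7 + 8.58 = 20.28 s.
Build time: 5800 × 20.28 s = 117624 s, i.e. 32.67 hours.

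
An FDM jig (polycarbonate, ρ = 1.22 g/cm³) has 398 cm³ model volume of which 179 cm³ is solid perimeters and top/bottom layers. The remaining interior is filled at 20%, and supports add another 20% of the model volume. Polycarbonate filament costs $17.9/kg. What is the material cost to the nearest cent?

Infill region = 398 − 179, so 219 cm³.
Deposited infill = 0.20 × 219, so 43.8 cm³.
Support = 0.20 × 398, so 79.6 cm³.
Deposited volume = 179 + 43.8 + 79.6, so 302.4 cm³.
Mass = 302.4 × 1.22 = 368.928 g.
At $17.9/kg: 368.928/1000 × 17.9 = $6.60.

$6.60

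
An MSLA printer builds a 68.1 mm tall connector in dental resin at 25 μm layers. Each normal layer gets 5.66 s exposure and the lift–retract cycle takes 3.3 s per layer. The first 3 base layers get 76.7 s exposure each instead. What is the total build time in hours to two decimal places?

Number of layers: 68.1 / 0.025 → 2724 (rounded up).
Burn-in layers = 3 × (76.7 + 3.3) = 240 s.
Regular layers = 2721 × (5.66 + 3.3), so 24380.16 s.
Total = 240 + 24380.16 = 24620.16 s = 6.84 hours.

6.84 hours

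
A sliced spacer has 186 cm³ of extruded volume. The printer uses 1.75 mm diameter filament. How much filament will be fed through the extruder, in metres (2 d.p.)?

Cross-section of 1.75 mm filament: π·(1.75/2)² = 2.4053 mm².
Length = 186 cm³ / 2.4053 mm² = 186000 / 2.4053 = 77329.23 mm = 77.33 m.

77.33 m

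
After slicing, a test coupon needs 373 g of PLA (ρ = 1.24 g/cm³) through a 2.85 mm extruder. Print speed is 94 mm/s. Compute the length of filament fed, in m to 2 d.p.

Volume = 373 g / 1.24 g·cm⁻³ = 300.8065 cm³ = 300806.5 mm³.
Filament cross-section = π × (2.85/2)² = 6.3794 mm².
Length = 300806.5 / 6.3794 = 47152.79 mm = 47.15 m.

47.15 m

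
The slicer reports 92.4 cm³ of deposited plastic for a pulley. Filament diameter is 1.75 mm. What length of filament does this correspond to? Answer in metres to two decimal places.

38.42 m

Cross-section of 1.75 mm filament: π·(1.75/2)² = 2.4053 mm².
L = 92400 mm³ / 2.4053 mm² = 38415.17 mm, i.e. 38.42 m.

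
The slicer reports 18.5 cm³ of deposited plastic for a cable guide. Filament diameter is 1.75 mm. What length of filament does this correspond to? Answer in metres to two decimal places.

Filament cross-section = π × (1.75/2)² = 2.4053 mm².
Length = 18.5 cm³ / 2.4053 mm² = 18500 / 2.4053 = 7691.35 mm = 7.69 m.

7.69 m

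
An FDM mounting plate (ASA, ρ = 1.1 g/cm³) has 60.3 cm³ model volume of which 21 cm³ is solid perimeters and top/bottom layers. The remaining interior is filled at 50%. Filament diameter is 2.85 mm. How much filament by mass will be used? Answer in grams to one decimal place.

Infill region = 60.3 − 21, so 39.3 cm³.
Deposited infill: 0.50 × 39.3 → 19.65 cm³.
Total extruded = 21 + 19.65, so 40.65 cm³.
Mass = 40.65 × 1.1, so 44.715 g.

44.7 g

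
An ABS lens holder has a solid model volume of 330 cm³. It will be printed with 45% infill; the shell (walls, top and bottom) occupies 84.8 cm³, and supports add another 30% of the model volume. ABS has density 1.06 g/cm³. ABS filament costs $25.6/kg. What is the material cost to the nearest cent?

Infill region = 330 − 84.8 = 245.2 cm³.
Deposited infill: 0.45 × 245.2 → 110.34 cm³.
Support: 0.30 × 330 → 99 cm³.
Total printed volume = 84.8 + 110.34 + 99 = 294.14 cm³.
Mass = 294.14 × 1.06 = 311.7884 g.
Cost = 311.7884 g / 1000 × $25.6/kg = $7.98.

$7.98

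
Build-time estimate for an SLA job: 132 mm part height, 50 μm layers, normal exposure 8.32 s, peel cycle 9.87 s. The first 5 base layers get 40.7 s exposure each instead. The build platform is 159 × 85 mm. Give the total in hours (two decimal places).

13.38 hours

Layers = ⌈132/0.05⌉ = 2640.
Bottom layers = 5 × (40.7 + 9.87), so 252.85 s.
Remaining layers: 2635 × (8.32 + 9.87) → 47930.65 s.
Total = 252.85 + 47930.65 = 48183.5 s = 13.38 hours.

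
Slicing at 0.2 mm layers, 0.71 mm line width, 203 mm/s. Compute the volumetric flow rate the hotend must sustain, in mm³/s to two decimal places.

A = 0.2 × 0.71, so 0.142 mm².
Q = v·A = 203 × 0.142 = 28.83 mm³/s.

28.83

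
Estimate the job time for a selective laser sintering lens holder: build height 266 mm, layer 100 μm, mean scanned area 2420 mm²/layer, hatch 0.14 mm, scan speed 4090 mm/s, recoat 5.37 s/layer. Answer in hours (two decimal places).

7.09 hours

Layer count = ceil(266 / 0.1) = 2660.
Per-layer scan distance = 2420 / 0.14, so 17285.7 mm.
Laser time per layer = 17285.7 / 4090, so 4.2263 s.
Time per layer = 4.2263 + 5.37, so 9.5963 s.
Total: 2660 × 9.5963 s = 25526.158 s → 7.09 hours.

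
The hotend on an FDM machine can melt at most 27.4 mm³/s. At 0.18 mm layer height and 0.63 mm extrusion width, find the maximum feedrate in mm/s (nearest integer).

242 mm/s

A: 0.18 × 0.63 → 0.1134 mm².
Max speed = 27.4 / 0.1134 = 241.62 ≈ 242 mm/s.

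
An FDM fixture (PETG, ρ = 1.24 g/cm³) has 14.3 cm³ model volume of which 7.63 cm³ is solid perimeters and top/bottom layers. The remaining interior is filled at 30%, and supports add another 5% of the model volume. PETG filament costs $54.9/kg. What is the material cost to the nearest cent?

Infill region = 14.3 − 7.63, so 6.67 cm³.
Deposited infill = 0.30 × 6.67 = 2.001 cm³.
Support = 0.05 × 14.3, so 0.715 cm³.
Total extruded: 7.63 + 2.001 + 0.715 → 10.346 cm³.
Mass: 10.346 × 1.24 → 12.82904 g.
At $54.9/kg: 12.82904/1000 × 54.9 = $0.70.

$0.70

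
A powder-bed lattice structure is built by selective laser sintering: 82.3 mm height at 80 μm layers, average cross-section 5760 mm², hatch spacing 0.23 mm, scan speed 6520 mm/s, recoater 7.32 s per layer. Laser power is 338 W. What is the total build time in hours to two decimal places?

Layer count = ceil(82.3 / 0.08) = 1029.
Scan path per layer = 5760 / 0.23 = 25043.5 mm.
Laser time per layer = 25043.5 / 6520 = 3.841 s.
Per-layer time = 3.841 + 7.32 = 11.161 s.
1029 layers × 11.161 s/layer = 11484.669 s, i.e. 3.19 hours.

3.19 hours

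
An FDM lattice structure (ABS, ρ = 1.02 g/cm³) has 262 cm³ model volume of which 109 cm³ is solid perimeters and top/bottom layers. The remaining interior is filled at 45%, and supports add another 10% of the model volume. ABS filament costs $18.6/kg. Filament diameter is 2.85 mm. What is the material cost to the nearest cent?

$3.87

Interior volume: 262 − 109 → 153 cm³.
Infill volume = 0.45 × 153 = 68.85 cm³.
Support: 0.10 × 262 → 26.2 cm³.
Total extruded = 109 + 68.85 + 26.2 = 204.05 cm³.
Mass = 204.05 × 1.02 = 208.131 g.
At $18.6/kg: 208.131/1000 × 18.6 = $3.87.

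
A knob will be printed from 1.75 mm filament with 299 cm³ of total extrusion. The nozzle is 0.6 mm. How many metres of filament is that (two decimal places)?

124.31 m

A = π r² = π × 0.875² = 2.4053 mm².
L = 299000 mm³ / 2.4053 mm² = 124308.82 mm, i.e. 124.31 m.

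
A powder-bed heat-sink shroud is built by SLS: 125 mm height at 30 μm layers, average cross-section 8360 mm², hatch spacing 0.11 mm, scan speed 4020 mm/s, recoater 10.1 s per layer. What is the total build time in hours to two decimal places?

33.57 hours

Number of layers: 125 / 0.03 → 4167 (rounded up).
Scan path per layer = 8360 / 0.11 = 76000 mm.
Scan time per layer = 76000 / 4020 = 18.9055 s.
Time per layer = 18.9055 + 10.1, so 29.0055 s.
Total: 4167 × 29.0055 s = 120865.9185 s → 33.57 hours.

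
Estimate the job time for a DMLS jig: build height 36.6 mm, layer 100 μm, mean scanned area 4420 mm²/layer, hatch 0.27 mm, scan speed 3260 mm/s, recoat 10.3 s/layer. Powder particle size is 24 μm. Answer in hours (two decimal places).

Number of layers: 36.6 / 0.1 → 366 (rounded up).
Per-layer scan distance: 4420 / 0.27 → 16370.4 mm.
Laser time per layer = 16370.4 / 3260, so 5.0216 s.
Per-layer time: 5.0216 + 10.3 → 15.3216 s.
Total: 366 × 15.3216 s = 5607.7056 s → 1.56 hours.

1.56 hours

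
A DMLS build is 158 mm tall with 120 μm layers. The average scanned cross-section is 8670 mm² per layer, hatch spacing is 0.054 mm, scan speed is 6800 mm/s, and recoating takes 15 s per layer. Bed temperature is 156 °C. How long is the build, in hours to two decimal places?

14.13 hours

Layers = ⌈158/0.12⌉ = 1317.
Hatch length per layer: 8670 / 0.054 → 160555.6 mm.
Scan time per layer: 160555.6 / 6800 → 23.6111 s.
Time per layer: 23.6111 + 15 → 38.6111 s.
Build time = 1317 × 38.6111 = 50850.8187 s = 14.13 hours.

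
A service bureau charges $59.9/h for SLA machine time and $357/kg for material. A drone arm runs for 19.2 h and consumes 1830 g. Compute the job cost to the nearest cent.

$1803.39

Time charge: 59.9 × 19.2 → $1150.08.
Material charge: 357 × 1830/1000 → $653.31.
Total = 1150.08 + 653.31 = $1803.39.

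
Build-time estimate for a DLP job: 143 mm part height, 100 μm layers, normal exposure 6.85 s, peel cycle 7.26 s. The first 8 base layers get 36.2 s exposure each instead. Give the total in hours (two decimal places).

Number of layers: 143 / 0.1 → 1430 (rounded up).
Base layers: 8 × (36.2 + 7.26) → 347.68 s.
Remaining layers = 1422 × (6.85 + 7.26) = 20064.42 s.
Sum: 347.68 + 20064.42 = 20412.1 s → 5.67 hours.

5.67 hours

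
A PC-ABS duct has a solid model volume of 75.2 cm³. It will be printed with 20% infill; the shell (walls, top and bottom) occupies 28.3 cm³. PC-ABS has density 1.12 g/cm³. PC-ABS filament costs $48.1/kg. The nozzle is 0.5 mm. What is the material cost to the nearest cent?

Infill region: 75.2 − 28.3 → 46.9 cm³.
Infill deposited: 0.20 × 46.9 → 9.38 cm³.
Deposited volume: 28.3 + 9.38 → 37.68 cm³.
Mass = 37.68 × 1.12, so 42.2016 g.
Cost = 42.2016 g / 1000 × $48.1/kg = $2.03.

$2.03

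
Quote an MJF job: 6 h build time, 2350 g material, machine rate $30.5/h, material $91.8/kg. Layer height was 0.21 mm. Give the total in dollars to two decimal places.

Machine cost = 30.5 × 6 = $183.00.
Feedstock cost = 91.8 × 2350/1000 = $215.73.
Job cost: 183.00 + 215.73 = $398.73.

$398.73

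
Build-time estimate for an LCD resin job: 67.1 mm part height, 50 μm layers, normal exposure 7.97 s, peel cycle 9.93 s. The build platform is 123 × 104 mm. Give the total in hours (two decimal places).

6.67 hours

Number of layers: 67.1 / 0.05 → 1342 (rounded up).
Per-layer time = 7.97 + 9.93, so 17.9 s.
Total = 1342 × 17.9 = 24021.8 s = 6.67 hours.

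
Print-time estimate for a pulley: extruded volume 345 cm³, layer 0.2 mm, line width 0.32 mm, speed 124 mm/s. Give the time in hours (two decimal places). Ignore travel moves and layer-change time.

12.08 hours

Bead cross-section = 0.2 × 0.32, so 0.064 mm².
Total extruded path = 345000/0.064 = 5390625 mm.
Print-move time: 5390625 / 124 → 43472.8 s.
Converting: 43472.8 s = 12.08 hours.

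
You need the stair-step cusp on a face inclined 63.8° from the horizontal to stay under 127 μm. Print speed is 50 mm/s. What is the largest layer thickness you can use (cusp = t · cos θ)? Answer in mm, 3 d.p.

0.288 mm

cos(63.8°) = 0.4415; t_max = 0.127/0.4415 = 0.288 mm.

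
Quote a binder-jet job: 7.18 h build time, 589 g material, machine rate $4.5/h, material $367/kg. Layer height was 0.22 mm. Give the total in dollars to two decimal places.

$248.47

Machine cost = 4.5 × 7.18 = $32.31.
Feedstock cost = 367 × 589/1000 = $216.163.
Job cost: 32.31 + 216.163 = 248.473 ≈ $248.47.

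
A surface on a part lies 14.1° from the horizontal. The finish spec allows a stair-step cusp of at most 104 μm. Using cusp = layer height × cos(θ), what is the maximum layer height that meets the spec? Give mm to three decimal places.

0.107 mm

Layer height = cusp / cos(14.1°) = 0.104 / 0.9699 = 0.107 mm.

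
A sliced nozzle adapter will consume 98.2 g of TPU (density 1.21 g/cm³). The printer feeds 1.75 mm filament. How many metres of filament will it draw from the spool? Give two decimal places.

Volume = 98.2 g / 1.21 g·cm⁻³ = 81.157 cm³ = 81157 mm³.
A = π r² = π × 0.875² = 2.4053 mm².
Length = 81157 / 2.4053 = 33740.91 mm = 33.74 m.

33.74 m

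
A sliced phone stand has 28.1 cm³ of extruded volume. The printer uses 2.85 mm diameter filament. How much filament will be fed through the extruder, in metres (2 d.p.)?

4.40 m

Cross-section of 2.85 mm filament: π·(2.85/2)² = 6.3794 mm².
L = 28100 mm³ / 6.3794 mm² = 4404.8 mm, i.e. 4.40 m.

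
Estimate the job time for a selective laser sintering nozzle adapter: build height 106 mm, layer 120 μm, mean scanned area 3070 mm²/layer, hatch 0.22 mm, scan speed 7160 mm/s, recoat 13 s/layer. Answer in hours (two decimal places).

3.67 hours

Layer count = ceil(106 / 0.12) = 884.
Scan path per layer = 3070 / 0.22 = 13954.5 mm.
Per-layer scan time = 13954.5 / 7160 = 1.949 s.
Per-layer time = 1.949 + 13, so 14.949 s.
884 layers × 14.949 s/layer = 13214.916 s, i.e. 3.67 hours.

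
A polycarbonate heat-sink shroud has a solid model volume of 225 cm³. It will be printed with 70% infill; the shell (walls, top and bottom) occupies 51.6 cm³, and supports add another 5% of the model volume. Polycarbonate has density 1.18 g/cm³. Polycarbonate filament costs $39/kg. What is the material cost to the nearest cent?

$8.48

Volume inside the shell = 225 − 51.6, so 173.4 cm³.
Infill volume = 0.70 × 173.4 = 121.38 cm³.
Support: 0.05 × 225 → 11.25 cm³.
Total printed volume = 51.6 + 121.38 + 11.25, so 184.23 cm³.
Mass: 184.23 × 1.18 → 217.3914 g.
At $39/kg: 217.3914/1000 × 39 = $8.48.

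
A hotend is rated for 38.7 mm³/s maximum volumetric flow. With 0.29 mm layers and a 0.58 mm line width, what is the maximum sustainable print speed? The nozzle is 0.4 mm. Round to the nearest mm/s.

A: 0.29 × 0.58 → 0.1682 mm².
v_max = Q/A = 38.7/0.1682 = 230.08 mm/s → 230 mm/s.

230 mm/s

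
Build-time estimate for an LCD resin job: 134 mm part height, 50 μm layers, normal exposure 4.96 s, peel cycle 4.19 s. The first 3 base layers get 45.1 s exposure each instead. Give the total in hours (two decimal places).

Layers = ⌈134/0.05⌉ = 2680.
Bottom layers = 3 × (45.1 + 4.19), so 147.87 s.
Normal layers: 2677 × (4.96 + 4.19) → 24494.55 s.
Total = 147.87 + 24494.55 = 24642.42 s = 6.85 hours.

6.85 hours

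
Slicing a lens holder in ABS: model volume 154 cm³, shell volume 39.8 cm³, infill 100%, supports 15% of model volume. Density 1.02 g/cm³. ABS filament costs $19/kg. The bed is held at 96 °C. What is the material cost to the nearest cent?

$3.43

Volume inside the shell: 154 − 39.8 → 114.2 cm³.
Deposited infill = 1.00 × 114.2, so 114.2 cm³.
Support: 0.15 × 154 → 23.1 cm³.
Total extruded = 39.8 + 114.2 + 23.1, so 177.1 cm³.
Mass = 177.1 × 1.02, so 180.642 g.
At $19/kg: 180.642/1000 × 19 = $3.43.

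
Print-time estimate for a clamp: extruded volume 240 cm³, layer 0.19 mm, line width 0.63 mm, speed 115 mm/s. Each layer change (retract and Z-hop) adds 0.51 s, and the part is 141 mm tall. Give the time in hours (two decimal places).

4.95 hours

Bead cross-section = 0.19 × 0.63, so 0.1197 mm².
Total extruded path = 240000/0.1197 = 2005012.5 mm.
Time extruding: 2005012.5 / 115 → 17434.9 s.
Number of layers: 141 / 0.19 → 743 (rounded up).
Non-print overhead: 743 × 0.51 → 378.93 s.
Altogether 17434.9 + 378.93 = 17813.83 s, i.e. 4.95 hours.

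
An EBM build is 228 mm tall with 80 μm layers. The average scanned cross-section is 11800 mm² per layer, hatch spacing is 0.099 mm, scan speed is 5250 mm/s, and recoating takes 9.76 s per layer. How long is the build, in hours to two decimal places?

Layers = ⌈228/0.08⌉ = 2850.
Hatch length per layer = 11800 / 0.099 = 119191.9 mm.
Beam time per layer: 119191.9 / 5250 → 22.7032 s.
Per-layer time: 22.7032 + 9.76 → 32.4632 s.
Total: 2850 × 32.4632 s = 92520.12 s → 25.70 hours.

25.70 hours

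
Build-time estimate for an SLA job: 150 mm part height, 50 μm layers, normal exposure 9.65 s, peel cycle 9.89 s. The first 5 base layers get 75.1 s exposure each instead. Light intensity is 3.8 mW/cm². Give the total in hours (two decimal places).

16.37 hours

Number of layers: 150 / 0.05 → 3000 (rounded up).
Bottom layers = 5 × (75.1 + 9.89), so 424.95 s.
Regular layers = 2995 × (9.65 + 9.89) = 58522.3 s.
Total = 424.95 + 58522.3 = 58947.25 s = 16.37 hours.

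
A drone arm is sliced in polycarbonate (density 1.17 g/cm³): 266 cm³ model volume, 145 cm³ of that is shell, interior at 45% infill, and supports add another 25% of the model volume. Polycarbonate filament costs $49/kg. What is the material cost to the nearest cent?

Interior volume = 266 − 145, so 121 cm³.
Infill volume = 0.45 × 121 = 54.45 cm³.
Support = 0.25 × 266 = 66.5 cm³.
Total printed volume = 145 + 54.45 + 66.5 = 265.95 cm³.
Mass = 265.95 × 1.17, so 311.1615 g.
Cost = 311.1615 g / 1000 × $49/kg = $15.25.

$15.25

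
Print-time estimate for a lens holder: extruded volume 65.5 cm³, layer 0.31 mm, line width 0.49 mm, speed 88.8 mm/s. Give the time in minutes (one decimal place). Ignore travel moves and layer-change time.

80.9 minutes

Line area: 0.31 × 0.49 → 0.1519 mm².
Total extruded path = 65500/0.1519 = 431204.7 mm.
Print-move time: 431204.7 / 88.8 → 4855.9 s.
Converting: 4855.9 s = 80.9 minutes.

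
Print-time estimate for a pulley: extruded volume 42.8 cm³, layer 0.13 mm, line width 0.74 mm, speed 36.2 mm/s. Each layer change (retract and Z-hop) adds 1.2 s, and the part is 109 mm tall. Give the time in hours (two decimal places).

3.69 hours

Bead cross-section = 0.13 × 0.74, so 0.0962 mm².
Total extruded path = 42800/0.0962 = 444906.4 mm.
Time extruding = 444906.4 / 36.2, so 12290.2 s.
Number of layers: 109 / 0.13 → 839 (rounded up).
Layer-change overhead = 839 × 1.2 = 1006.8 s.
Altogether 12290.2 + 1006.8 = 13297 s, i.e. 3.69 hours.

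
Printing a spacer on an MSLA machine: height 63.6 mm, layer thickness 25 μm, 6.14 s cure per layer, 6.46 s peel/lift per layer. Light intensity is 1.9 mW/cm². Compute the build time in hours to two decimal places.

Layers = ⌈63.6/0.025⌉ = 2544.
Each layer takes: 6.14 + 6.46 → 12.6 s.
Build time: 2544 × 12.6 s = 32054.4 s, i.e. 8.90 hours.

8.90 hours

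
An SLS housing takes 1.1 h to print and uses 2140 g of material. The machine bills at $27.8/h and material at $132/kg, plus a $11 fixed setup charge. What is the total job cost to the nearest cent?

$324.06

Machine cost: 27.8 × 1.1 → $30.58.
Material charge = 132 × 2140/1000, so $282.48.
Adding setup: 30.58 + 282.48 + 11 → $324.06.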